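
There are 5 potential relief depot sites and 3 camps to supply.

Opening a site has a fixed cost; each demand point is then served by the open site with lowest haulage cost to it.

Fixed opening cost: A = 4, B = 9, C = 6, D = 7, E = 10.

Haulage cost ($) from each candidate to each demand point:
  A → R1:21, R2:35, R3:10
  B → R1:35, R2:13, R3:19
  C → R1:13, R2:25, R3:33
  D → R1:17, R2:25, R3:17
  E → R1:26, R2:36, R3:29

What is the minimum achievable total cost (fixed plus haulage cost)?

Open {A, B, C}: assign each demand point to its cheapest open site.
  R1→C 13, R2→B 13, R3→A 10
  haulage cost 36, fixed 19 → total 55.
Compare {A, B}: haulage cost 44 + fixed 13 = 57.
Compare {A, C}: haulage cost 48 + fixed 10 = 58.
Compare {B, C}: haulage cost 45 + fixed 15 = 60.
All other subsets cost ≥ 57. Minimum total cost: 55.

55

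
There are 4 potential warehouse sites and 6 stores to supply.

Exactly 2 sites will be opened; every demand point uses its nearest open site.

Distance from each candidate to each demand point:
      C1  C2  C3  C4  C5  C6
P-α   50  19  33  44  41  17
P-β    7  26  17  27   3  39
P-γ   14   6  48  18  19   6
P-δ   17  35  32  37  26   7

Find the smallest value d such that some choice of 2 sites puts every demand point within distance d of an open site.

18

Open {P-β, P-γ}.
  Farthest demand point is C4 at distance 18 (to P-γ); all others are ≤ 18.
With {P-α, P-β} the worst case is 27.
With {P-β, P-δ} the worst case is 27.
No size-2 selection achieves below 18.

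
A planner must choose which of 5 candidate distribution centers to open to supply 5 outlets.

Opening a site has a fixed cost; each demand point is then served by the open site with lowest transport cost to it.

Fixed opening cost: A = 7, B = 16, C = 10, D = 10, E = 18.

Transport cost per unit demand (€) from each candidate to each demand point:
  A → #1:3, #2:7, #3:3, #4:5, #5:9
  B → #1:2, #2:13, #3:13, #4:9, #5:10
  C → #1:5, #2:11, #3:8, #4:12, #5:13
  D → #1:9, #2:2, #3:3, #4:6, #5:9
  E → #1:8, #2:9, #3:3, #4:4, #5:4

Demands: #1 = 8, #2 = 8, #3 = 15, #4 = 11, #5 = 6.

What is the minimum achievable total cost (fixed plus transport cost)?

Open {A, D, E}: assign each demand point to its cheapest open site.
  #1→A 8×3=24, #2→D 8×2=16, #3→A 15×3=45, #4→E 11×4=44, #5→E 6×4=24
  transport cost 153, fixed 35 → total 188.
Compare {B, D, E}: transport cost 145 + fixed 44 = 189.
Compare {A, B, D, E}: transport cost 145 + fixed 51 = 196.
Compare {A, C, D, E}: transport cost 153 + fixed 45 = 198.
All other subsets cost ≥ 189. Minimum total cost: 188.

188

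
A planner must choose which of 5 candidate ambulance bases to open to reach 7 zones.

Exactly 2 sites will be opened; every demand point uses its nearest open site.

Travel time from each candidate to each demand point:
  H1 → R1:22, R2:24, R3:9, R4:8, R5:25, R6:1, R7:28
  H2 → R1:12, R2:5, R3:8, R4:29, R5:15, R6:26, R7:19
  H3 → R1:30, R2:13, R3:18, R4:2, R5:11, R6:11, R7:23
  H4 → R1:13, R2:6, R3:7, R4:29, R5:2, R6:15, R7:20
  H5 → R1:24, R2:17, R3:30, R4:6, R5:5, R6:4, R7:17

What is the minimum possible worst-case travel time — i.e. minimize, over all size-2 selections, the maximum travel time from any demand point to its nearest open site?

Open {H2, H5}.
  Farthest demand point is R7 at travel time 17 (to H5); all others are ≤ 17.
With {H4, H5} the worst case is 17.
With {H1, H2} the worst case is 19.
No size-2 selection achieves below 17.

17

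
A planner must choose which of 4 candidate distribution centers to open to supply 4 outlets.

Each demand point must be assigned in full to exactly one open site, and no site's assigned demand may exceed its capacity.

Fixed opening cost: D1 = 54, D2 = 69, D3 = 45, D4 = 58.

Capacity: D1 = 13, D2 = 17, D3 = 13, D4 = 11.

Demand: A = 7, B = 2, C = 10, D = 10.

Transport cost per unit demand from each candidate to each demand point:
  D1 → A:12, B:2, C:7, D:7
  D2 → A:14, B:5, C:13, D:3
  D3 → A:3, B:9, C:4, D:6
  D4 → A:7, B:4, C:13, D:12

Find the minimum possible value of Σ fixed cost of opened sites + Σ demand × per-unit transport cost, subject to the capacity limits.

293

Open {D1, D2, D3}; cheapest assignment that respects the capacities:
  D1 (cap 13, load 12): B, C — cost 2×2 + 10×7 = 74
  D2 (cap 17, load 10): D — cost 10×3 = 30
  D3 (cap 13, load 7): A — cost 7×3 = 21
  Shipping 125, fixed 168 → total 293.
  Any other capacity-feasible assignment to {D1, D2, D3} ships for at least 125.
Compare {D2, D3, D4}: its best feasible assignment gives total 299.
Compare {D2, D3}: its best feasible assignment gives total 300.
Every other set of open sites that can feasibly serve all demand totals ≥ 299 even under its best assignment. Minimum: 293.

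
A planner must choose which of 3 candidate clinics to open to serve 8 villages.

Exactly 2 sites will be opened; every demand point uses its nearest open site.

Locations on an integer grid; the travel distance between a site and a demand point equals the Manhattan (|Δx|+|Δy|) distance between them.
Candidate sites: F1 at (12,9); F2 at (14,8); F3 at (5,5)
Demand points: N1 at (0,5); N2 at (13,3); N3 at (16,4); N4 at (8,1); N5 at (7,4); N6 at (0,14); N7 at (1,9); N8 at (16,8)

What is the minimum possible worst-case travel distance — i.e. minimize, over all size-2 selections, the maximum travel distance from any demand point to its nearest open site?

14

Open {F1, F3}.
  Farthest demand point is N6 at travel distance 14 (to F3); all others are ≤ 14.
With {F2, F3} the worst case is 14.
With {F1, F2} the worst case is 17.
No size-2 selection achieves below 14.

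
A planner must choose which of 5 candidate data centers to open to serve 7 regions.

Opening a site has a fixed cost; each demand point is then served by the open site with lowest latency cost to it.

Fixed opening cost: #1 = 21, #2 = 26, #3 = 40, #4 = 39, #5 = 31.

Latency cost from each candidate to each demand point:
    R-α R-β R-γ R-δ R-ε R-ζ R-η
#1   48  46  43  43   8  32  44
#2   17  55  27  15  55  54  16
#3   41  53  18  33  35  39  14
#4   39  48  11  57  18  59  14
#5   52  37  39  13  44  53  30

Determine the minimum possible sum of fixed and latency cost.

Open {#1, #2}: assign each demand point to its cheapest open site.
  R-α→#2 17, R-β→#1 46, R-γ→#2 27, R-δ→#2 15, R-ε→#1 8, R-ζ→#1 32, R-η→#2 16
  latency cost 161, fixed 47 → total 208.
Compare {#1, #2, #5}: latency cost 150 + fixed 78 = 228.
Compare {#1, #2, #4}: latency cost 143 + fixed 86 = 229.
Compare {#1, #2, #3}: latency cost 150 + fixed 87 = 237.
All other subsets cost ≥ 228. Minimum total cost: 208.

208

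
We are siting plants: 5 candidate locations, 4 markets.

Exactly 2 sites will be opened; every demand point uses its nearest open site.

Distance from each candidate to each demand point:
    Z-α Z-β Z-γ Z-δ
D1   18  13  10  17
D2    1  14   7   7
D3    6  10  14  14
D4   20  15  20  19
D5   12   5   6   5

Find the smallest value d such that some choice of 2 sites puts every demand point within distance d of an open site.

6

Open {D2, D5}.
  Farthest demand point is Z-γ at distance 6 (to D5); all others are ≤ 6.
With {D3, D5} the worst case is 6.
With {D2, D3} the worst case is 10.
No size-2 selection achieves below 6.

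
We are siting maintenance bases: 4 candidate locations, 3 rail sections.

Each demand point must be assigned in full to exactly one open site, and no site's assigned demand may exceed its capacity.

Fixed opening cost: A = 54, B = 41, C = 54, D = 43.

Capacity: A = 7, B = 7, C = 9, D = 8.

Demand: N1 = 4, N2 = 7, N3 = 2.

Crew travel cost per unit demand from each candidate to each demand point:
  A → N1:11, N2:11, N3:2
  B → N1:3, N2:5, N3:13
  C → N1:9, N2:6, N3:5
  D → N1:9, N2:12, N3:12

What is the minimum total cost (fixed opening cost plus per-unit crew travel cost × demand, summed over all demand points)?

Open {B, C}; cheapest assignment that respects the capacities:
  B (cap 7, load 4): N1 — cost 4×3 = 12
  C (cap 9, load 9): N2, N3 — cost 7×6 + 2×5 = 52
  Shipping 64, fixed 95 → total 159.
  Any other capacity-feasible assignment to {B, C} ships for at least 64.
Compare {A, B}: its best feasible assignment gives total 178.
Compare {B, D}: its best feasible assignment gives total 179.
Every other set of open sites that can feasibly serve all demand totals ≥ 178 even under its best assignment. Minimum: 159.

159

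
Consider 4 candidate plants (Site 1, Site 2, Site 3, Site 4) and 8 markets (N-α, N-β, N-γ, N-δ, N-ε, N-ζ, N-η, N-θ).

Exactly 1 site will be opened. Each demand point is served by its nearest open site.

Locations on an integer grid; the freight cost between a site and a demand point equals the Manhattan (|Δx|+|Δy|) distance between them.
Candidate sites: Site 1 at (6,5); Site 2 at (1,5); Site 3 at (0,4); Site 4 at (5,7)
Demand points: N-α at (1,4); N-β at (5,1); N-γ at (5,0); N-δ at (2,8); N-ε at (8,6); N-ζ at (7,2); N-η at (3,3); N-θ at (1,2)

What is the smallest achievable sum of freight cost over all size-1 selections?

44

Open {Site 1}.
  N-α→Site 1 6, N-β→Site 1 5, N-γ→Site 1 6, N-δ→Site 1 7, N-ε→Site 1 3, N-ζ→Site 1 4, N-η→Site 1 5, N-θ→Site 1 8  ⇒ total 44.
Compare {Site 2}: total 46.
Compare {Site 3}: total 50.
No size-1 selection does better; minimum is 44.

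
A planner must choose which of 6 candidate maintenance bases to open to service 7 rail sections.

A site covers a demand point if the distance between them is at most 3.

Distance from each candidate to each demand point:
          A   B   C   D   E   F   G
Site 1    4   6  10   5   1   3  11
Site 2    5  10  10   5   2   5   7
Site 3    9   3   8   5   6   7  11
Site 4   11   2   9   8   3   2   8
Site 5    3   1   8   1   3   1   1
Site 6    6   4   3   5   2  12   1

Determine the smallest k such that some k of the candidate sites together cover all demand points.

Coverage sets (demand points within 3 of each site):
  Site 1: {E, F}
  Site 2: {E}
  Site 3: {B}
  Site 4: {B, E, F}
  Site 5: {A, B, D, E, F, G}
  Site 6: {C, E, G}
No single site covers all 7 demand points.
But {Site 5, Site 6} covers everything, so the minimum is 2.

2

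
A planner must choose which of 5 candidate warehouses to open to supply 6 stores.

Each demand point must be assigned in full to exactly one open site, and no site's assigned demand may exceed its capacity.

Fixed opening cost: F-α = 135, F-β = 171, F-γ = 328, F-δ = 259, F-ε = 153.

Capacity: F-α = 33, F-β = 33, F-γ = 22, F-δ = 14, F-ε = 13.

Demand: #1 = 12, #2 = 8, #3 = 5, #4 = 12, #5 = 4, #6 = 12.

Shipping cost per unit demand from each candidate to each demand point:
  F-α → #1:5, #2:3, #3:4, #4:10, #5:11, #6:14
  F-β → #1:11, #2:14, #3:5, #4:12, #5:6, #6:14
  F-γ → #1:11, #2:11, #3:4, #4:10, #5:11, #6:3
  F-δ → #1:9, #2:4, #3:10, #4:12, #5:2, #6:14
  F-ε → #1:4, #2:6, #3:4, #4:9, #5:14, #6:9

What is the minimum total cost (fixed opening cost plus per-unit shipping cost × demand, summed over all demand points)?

727

Open {F-α, F-β}; cheapest assignment that respects the capacities:
  F-α (cap 33, load 32): #1, #2, #4 — cost 12×5 + 8×3 + 12×10 = 204
  F-β (cap 33, load 21): #3, #5, #6 — cost 5×5 + 4×6 + 12×14 = 217
  Shipping 421, fixed 306 → total 727.
  Any other capacity-feasible assignment to {F-α, F-β} ships for at least 421.
Compare {F-α, F-γ}: its best feasible assignment gives total 767.
Compare {F-α, F-β, F-ε}: its best feasible assignment gives total 820.
Every other set of open sites that can feasibly serve all demand totals ≥ 767 even under its best assignment. Minimum: 727.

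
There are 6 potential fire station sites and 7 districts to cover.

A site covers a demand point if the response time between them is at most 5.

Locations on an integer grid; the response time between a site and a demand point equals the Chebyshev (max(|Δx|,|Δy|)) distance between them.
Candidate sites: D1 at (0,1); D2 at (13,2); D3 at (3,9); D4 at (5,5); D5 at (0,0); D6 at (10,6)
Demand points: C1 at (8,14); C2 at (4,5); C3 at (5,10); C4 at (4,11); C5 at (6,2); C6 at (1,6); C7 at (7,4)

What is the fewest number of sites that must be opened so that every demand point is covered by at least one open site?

2

Coverage sets (demand points within 5 of each site):
  D1: {C2, C6}
  D2: {}
  D3: {C1, C2, C3, C4, C6, C7}
  D4: {C2, C3, C5, C6, C7}
  D5: {C2}
  D6: {C3, C5, C7}
No single site covers all 7 demand points.
But {D3, D4} covers everything, so the minimum is 2.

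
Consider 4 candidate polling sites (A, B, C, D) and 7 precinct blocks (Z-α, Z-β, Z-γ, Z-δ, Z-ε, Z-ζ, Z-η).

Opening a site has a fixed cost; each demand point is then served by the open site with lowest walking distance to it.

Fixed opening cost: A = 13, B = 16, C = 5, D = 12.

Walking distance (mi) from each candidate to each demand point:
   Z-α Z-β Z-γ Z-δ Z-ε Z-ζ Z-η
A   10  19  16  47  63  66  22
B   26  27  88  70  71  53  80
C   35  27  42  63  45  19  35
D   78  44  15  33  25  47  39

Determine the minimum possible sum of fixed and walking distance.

173

Open {A, C, D}: assign each demand point to its cheapest open site.
  Z-α→A 10, Z-β→A 19, Z-γ→D 15, Z-δ→D 33, Z-ε→D 25, Z-ζ→C 19, Z-η→A 22
  walking distance 143, fixed 30 → total 173.
Compare {A, B, C, D}: walking distance 143 + fixed 46 = 189.
Compare {A, C}: walking distance 178 + fixed 18 = 196.
Compare {A, D}: walking distance 171 + fixed 25 = 196.
All other subsets cost ≥ 189. Minimum total cost: 173.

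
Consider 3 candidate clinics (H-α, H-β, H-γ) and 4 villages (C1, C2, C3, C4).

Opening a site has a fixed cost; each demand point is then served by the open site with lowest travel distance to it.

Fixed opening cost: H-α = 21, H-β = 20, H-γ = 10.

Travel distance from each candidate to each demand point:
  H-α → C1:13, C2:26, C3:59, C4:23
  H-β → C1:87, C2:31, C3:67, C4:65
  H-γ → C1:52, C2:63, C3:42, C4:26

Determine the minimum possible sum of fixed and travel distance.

Open {H-α, H-γ}: assign each demand point to its cheapest open site.
  C1→H-α 13, C2→H-α 26, C3→H-γ 42, C4→H-α 23
  travel distance 104, fixed 31 → total 135.
Compare {H-α}: travel distance 121 + fixed 21 = 142.
Compare {H-α, H-β, H-γ}: travel distance 104 + fixed 51 = 155.
Compare {H-α, H-β}: travel distance 121 + fixed 41 = 162.
All other subsets cost ≥ 142. Minimum total cost: 135.

135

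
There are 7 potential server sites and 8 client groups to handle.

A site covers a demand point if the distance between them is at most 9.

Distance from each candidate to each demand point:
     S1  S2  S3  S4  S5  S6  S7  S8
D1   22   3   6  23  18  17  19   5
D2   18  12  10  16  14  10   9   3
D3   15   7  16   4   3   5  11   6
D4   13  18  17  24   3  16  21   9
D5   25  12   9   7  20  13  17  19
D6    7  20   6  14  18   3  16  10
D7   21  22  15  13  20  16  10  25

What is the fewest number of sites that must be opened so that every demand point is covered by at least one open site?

Coverage sets (demand points within 9 of each site):
  D1: {S2, S3, S8}
  D2: {S7, S8}
  D3: {S2, S4, S5, S6, S8}
  D4: {S5, S8}
  D5: {S3, S4}
  D6: {S1, S3, S6}
  D7: {}
No 2 sites suffice: every size-2 union leaves at least one demand point uncovered.
But {D2, D3, D6} covers everything, so the minimum is 3.

3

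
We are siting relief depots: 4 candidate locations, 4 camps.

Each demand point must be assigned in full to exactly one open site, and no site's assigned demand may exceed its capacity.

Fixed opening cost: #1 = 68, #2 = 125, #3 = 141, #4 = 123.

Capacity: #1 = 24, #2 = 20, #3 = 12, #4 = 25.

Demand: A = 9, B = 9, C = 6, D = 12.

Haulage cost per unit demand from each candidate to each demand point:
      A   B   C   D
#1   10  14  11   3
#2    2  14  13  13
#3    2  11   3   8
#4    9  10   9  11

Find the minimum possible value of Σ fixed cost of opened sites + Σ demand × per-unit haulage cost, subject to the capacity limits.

439

Open {#1, #2}; cheapest assignment that respects the capacities:
  #1 (cap 24, load 18): C, D — cost 6×11 + 12×3 = 102
  #2 (cap 20, load 18): A, B — cost 9×2 + 9×14 = 144
  Shipping 246, fixed 193 → total 439.
  Any other capacity-feasible assignment to {#1, #2} ships for at least 246.
Compare {#1, #4}: its best feasible assignment gives total 452.
Compare {#1, #2, #4}: its best feasible assignment gives total 514.
Every other set of open sites that can feasibly serve all demand totals ≥ 452 even under its best assignment. Minimum: 439.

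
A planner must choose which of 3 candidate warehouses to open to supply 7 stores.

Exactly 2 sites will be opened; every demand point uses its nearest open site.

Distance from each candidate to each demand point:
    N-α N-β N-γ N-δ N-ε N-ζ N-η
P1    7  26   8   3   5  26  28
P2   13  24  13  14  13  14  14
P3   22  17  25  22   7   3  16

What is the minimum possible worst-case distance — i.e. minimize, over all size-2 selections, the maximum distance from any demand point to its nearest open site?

17

Open {P1, P3}.
  Farthest demand point is N-β at distance 17 (to P3); all others are ≤ 17.
With {P2, P3} the worst case is 17.
With {P1, P2} the worst case is 24.
No size-2 selection achieves below 17.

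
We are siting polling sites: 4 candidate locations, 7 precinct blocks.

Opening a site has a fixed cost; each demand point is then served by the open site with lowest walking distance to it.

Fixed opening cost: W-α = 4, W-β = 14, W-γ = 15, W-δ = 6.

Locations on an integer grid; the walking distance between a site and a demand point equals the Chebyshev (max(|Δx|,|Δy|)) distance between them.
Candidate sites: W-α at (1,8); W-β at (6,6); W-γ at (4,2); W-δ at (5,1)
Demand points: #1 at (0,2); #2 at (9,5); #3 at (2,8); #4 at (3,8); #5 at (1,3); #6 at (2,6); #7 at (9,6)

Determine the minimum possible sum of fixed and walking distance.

Open {W-α, W-δ}: assign each demand point to its cheapest open site.
  #1→W-δ 5, #2→W-δ 4, #3→W-α 1, #4→W-α 2, #5→W-δ 4, #6→W-α 2, #7→W-δ 5
  walking distance 23, fixed 10 → total 33.
Compare {W-α}: walking distance 32 + fixed 4 = 36.
Compare {W-α, W-β}: walking distance 22 + fixed 18 = 40.
Compare {W-α, W-γ}: walking distance 22 + fixed 19 = 41.
All other subsets cost ≥ 36. Minimum total cost: 33.

33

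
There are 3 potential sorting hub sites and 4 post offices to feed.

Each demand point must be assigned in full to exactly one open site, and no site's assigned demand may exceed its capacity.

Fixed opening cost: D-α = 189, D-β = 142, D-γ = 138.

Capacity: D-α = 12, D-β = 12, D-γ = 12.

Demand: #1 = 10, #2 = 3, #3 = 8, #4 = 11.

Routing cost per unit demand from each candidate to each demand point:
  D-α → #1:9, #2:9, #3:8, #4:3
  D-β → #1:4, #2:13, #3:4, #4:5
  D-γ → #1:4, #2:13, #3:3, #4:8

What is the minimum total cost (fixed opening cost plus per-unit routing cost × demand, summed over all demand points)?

Open {D-α, D-β, D-γ}; cheapest assignment that respects the capacities:
  D-α (cap 12, load 11): #4 — cost 11×3 = 33
  D-β (cap 12, load 10): #1 — cost 10×4 = 40
  D-γ (cap 12, load 11): #2, #3 — cost 3×13 + 8×3 = 63
  Shipping 136, fixed 469 → total 605.
  Any other capacity-feasible assignment to {D-α, D-β, D-γ} ships for at least 136.
Total demand is 32 and no other set of sites has combined capacity ≥ 32, so {D-α, D-β, D-γ} is the only feasible choice of open sites. Minimum: 605.

605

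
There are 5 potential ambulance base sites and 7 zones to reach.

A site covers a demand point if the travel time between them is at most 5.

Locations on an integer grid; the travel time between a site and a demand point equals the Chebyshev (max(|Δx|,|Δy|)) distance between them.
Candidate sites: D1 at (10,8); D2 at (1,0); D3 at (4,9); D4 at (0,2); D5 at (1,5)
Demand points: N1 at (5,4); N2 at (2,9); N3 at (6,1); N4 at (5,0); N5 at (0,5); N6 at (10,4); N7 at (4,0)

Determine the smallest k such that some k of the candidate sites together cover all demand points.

Coverage sets (demand points within 5 of each site):
  D1: {N1, N6}
  D2: {N1, N3, N4, N5, N7}
  D3: {N1, N2, N5}
  D4: {N1, N4, N5, N7}
  D5: {N1, N2, N3, N4, N5, N7}
No single site covers all 7 demand points.
But {D1, D5} covers everything, so the minimum is 2.

2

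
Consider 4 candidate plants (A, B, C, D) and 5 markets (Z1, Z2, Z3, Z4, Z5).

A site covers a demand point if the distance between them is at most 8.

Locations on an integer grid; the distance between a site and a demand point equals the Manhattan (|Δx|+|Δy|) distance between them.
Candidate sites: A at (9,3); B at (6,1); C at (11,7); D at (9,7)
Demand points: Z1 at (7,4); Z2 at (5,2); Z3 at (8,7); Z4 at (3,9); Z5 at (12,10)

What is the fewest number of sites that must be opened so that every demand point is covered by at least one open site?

2

Coverage sets (demand points within 8 of each site):
  A: {Z1, Z2, Z3}
  B: {Z1, Z2, Z3}
  C: {Z1, Z3, Z5}
  D: {Z1, Z3, Z4, Z5}
No single site covers all 5 demand points.
But {A, D} covers everything, so the minimum is 2.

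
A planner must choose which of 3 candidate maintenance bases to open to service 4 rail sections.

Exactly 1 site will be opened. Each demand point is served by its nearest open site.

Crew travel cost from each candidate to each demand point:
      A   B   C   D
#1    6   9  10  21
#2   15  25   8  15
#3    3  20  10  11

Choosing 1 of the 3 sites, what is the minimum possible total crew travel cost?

44

Open {#3}.
  A→#3 3, B→#3 20, C→#3 10, D→#3 11  ⇒ total 44.
Compare {#1}: total 46.
Compare {#2}: total 63.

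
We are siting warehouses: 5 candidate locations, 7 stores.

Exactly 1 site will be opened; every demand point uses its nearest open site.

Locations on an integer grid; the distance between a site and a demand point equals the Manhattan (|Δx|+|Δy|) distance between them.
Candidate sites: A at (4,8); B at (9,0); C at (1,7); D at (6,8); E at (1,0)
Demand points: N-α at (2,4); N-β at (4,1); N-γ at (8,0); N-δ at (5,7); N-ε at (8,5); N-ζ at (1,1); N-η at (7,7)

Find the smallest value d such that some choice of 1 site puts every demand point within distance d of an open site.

11

Open {B}.
  Farthest demand point is N-α at distance 11 (to B); all others are ≤ 11.
With {A} the worst case is 12.
With {D} the worst case is 12.
No size-1 selection achieves below 11.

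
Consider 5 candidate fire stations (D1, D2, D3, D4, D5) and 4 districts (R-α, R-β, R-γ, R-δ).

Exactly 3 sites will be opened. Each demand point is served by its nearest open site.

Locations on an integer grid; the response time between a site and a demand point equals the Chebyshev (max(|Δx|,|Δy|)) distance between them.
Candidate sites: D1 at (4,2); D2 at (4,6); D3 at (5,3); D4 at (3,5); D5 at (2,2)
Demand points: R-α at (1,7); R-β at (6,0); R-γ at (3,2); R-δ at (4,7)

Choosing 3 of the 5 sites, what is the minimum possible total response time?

6

Open {D1, D2, D4}.
  R-α→D4 2, R-β→D1 2, R-γ→D1 1, R-δ→D2 1  ⇒ total 6.
Compare {D1, D2, D3}: total 7.
Compare {D1, D2, D5}: total 7.
No size-3 selection does better; minimum is 6.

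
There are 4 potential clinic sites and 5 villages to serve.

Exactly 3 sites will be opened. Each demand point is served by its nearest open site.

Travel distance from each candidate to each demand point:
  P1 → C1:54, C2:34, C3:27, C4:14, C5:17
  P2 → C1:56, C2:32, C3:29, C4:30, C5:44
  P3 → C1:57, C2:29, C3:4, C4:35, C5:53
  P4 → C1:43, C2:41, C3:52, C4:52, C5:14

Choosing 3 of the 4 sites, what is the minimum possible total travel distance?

Open {P1, P3, P4}.
  C1→P4 43, C2→P3 29, C3→P3 4, C4→P1 14, C5→P4 14  ⇒ total 104.
Compare {P1, P2, P3}: total 118.
Compare {P2, P3, P4}: total 120.
No size-3 selection does better; minimum is 104.

104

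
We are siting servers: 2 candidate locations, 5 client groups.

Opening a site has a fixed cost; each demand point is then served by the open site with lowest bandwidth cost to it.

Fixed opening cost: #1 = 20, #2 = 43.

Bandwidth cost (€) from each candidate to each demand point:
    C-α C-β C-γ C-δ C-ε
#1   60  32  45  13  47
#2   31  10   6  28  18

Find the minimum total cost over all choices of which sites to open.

Open {#2}: assign each demand point to its cheapest open site.
  C-α→#2 31, C-β→#2 10, C-γ→#2 6, C-δ→#2 28, C-ε→#2 18
  bandwidth cost 93, fixed 43 → total 136.
Compare {#1, #2}: bandwidth cost 78 + fixed 63 = 141.
Compare {#1}: bandwidth cost 197 + fixed 20 = 217.

136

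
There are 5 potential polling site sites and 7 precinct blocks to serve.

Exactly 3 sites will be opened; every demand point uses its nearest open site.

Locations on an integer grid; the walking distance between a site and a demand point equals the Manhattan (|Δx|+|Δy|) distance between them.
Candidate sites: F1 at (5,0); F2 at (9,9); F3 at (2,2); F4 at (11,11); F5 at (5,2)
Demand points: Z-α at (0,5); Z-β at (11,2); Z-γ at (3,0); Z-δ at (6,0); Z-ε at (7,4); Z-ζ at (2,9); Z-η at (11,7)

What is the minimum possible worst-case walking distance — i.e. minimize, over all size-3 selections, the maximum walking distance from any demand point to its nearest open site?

Open {F2, F3, F5}.
  Farthest demand point is Z-ζ at walking distance 7 (to F2); all others are ≤ 7.
With {F3, F4, F5} the worst case is 7.
With {F1, F2, F3} the worst case is 8.
No size-3 selection achieves below 7.

7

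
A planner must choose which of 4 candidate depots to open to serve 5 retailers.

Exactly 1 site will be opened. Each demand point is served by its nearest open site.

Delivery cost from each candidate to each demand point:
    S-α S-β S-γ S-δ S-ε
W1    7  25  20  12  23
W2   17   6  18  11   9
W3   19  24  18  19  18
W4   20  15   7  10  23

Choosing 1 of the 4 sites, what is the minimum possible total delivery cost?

Open {W2}.
  S-α→W2 17, S-β→W2 6, S-γ→W2 18, S-δ→W2 11, S-ε→W2 9  ⇒ total 61.
Compare {W4}: total 75.
Compare {W1}: total 87.
No size-1 selection does better; minimum is 61.

61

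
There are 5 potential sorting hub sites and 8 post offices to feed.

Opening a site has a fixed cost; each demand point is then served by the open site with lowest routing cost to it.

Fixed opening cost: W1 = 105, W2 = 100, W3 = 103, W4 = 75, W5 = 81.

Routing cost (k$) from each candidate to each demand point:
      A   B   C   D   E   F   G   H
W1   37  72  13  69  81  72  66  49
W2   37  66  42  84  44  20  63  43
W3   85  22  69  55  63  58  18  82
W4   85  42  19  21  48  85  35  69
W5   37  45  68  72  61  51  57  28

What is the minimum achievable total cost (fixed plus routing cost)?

436

Open {W2, W4}: assign each demand point to its cheapest open site.
  A→W2 37, B→W4 42, C→W4 19, D→W4 21, E→W2 44, F→W2 20, G→W4 35, H→W2 43
  routing cost 261, fixed 175 → total 436.
Compare {W4, W5}: routing cost 281 + fixed 156 = 437.
Compare {W4}: routing cost 404 + fixed 75 = 479.
Compare {W2, W3}: routing cost 281 + fixed 203 = 484.
All other subsets cost ≥ 437. Minimum total cost: 436.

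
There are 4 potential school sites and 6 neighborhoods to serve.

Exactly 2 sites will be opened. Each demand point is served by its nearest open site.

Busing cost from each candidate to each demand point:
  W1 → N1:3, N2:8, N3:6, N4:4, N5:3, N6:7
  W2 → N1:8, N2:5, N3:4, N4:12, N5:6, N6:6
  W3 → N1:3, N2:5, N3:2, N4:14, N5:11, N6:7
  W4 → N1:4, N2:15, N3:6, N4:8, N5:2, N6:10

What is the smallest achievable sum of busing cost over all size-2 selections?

Open {W1, W3}.
  N1→W1 3, N2→W3 5, N3→W3 2, N4→W1 4, N5→W1 3, N6→W1 7  ⇒ total 24.
Compare {W1, W2}: total 25.
Compare {W3, W4}: total 27.
No size-2 selection does better; minimum is 24.

24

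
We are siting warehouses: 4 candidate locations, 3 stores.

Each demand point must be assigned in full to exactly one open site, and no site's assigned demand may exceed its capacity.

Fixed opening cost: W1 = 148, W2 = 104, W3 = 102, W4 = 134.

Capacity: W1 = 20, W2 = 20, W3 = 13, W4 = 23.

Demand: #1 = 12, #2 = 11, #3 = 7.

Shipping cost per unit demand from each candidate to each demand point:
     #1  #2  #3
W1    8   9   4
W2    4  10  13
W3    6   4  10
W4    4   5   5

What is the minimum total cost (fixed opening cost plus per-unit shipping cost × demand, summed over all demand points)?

Open {W3, W4}; cheapest assignment that respects the capacities:
  W3 (cap 13, load 11): #2 — cost 11×4 = 44
  W4 (cap 23, load 19): #1, #3 — cost 12×4 + 7×5 = 83
  Shipping 127, fixed 236 → total 363.
  Any other capacity-feasible assignment to {W3, W4} ships for at least 127.
Compare {W2, W4}: its best feasible assignment gives total 376.
Compare {W2, W3}: its best feasible assignment gives total 389.
Every other set of open sites that can feasibly serve all demand totals ≥ 376 even under its best assignment. Minimum: 363.

363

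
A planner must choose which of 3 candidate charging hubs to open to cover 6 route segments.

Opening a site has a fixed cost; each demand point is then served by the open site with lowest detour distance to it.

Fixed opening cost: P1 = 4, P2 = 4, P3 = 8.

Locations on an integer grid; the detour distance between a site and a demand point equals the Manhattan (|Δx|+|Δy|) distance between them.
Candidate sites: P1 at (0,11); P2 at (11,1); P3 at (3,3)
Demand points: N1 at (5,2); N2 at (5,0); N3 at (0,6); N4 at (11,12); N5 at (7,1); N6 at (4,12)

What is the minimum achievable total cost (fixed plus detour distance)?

Open {P1, P2}: assign each demand point to its cheapest open site.
  N1→P2 7, N2→P2 7, N3→P1 5, N4→P2 11, N5→P2 4, N6→P1 5
  detour distance 39, fixed 8 → total 47.
Compare {P1, P3}: detour distance 36 + fixed 12 = 48.
Compare {P1, P2, P3}: detour distance 33 + fixed 16 = 49.
Compare {P2, P3}: detour distance 39 + fixed 12 = 51.
All other subsets cost ≥ 48. Minimum total cost: 47.

47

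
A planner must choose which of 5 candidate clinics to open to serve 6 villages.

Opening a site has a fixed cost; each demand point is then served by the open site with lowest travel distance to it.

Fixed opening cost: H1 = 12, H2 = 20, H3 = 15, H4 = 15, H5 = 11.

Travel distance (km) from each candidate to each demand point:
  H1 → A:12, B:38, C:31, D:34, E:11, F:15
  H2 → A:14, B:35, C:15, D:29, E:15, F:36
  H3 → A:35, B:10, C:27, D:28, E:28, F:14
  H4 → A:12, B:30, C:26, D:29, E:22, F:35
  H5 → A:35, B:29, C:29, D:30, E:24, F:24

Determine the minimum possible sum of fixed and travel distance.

Open {H1, H3}: assign each demand point to its cheapest open site.
  A→H1 12, B→H3 10, C→H3 27, D→H3 28, E→H1 11, F→H3 14
  travel distance 102, fixed 27 → total 129.
Compare {H2, H3}: travel distance 96 + fixed 35 = 131.
Compare {H1, H2, H3}: travel distance 90 + fixed 47 = 137.
Compare {H1, H3, H5}: travel distance 102 + fixed 38 = 140.
All other subsets cost ≥ 131. Minimum total cost: 129.

129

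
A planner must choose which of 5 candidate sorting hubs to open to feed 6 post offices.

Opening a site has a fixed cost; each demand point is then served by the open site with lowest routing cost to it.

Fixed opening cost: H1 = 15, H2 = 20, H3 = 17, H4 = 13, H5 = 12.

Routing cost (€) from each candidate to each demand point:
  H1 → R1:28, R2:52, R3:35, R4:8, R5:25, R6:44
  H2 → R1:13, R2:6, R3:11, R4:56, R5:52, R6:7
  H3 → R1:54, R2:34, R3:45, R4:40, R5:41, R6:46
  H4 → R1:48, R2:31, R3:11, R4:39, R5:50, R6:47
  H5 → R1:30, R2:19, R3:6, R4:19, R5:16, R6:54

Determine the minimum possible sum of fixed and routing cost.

Open {H2, H5}: assign each demand point to its cheapest open site.
  R1→H2 13, R2→H2 6, R3→H5 6, R4→H5 19, R5→H5 16, R6→H2 7
  routing cost 67, fixed 32 → total 99.
Compare {H1, H2, H5}: routing cost 56 + fixed 47 = 103.
Compare {H1, H2}: routing cost 70 + fixed 35 = 105.
Compare {H2, H4, H5}: routing cost 67 + fixed 45 = 112.
All other subsets cost ≥ 103. Minimum total cost: 99.

99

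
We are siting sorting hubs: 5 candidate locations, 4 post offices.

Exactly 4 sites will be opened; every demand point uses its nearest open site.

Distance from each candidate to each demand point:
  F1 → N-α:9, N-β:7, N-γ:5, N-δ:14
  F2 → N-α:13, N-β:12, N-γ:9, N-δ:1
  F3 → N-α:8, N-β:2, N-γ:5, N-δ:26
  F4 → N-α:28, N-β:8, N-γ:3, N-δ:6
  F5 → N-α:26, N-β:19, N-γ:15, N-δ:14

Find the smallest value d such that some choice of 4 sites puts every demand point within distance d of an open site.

8

Open {F1, F2, F3, F4}.
  Farthest demand point is N-α at distance 8 (to F3); all others are ≤ 8.
With {F1, F2, F3, F5} the worst case is 8.
With {F1, F3, F4, F5} the worst case is 8.
No size-4 selection achieves below 8.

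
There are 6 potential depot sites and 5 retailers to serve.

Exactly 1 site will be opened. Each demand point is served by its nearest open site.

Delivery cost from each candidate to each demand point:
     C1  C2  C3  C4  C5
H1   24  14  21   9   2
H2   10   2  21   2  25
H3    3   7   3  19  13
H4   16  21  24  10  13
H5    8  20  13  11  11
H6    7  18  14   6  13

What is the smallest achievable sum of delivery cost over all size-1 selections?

Open {H3}.
  C1→H3 3, C2→H3 7, C3→H3 3, C4→H3 19, C5→H3 13  ⇒ total 45.
Compare {H6}: total 58.
Compare {H2}: total 60.
No size-1 selection does better; minimum is 45.

45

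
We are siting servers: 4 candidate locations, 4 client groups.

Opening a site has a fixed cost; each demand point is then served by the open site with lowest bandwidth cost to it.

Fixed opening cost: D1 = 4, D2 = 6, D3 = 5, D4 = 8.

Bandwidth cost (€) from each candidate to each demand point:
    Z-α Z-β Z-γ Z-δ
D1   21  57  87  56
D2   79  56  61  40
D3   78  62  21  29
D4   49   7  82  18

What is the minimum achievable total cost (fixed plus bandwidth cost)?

84

Open {D1, D3, D4}: assign each demand point to its cheapest open site.
  Z-α→D1 21, Z-β→D4 7, Z-γ→D3 21, Z-δ→D4 18
  bandwidth cost 67, fixed 17 → total 84.
Compare {D1, D2, D3, D4}: bandwidth cost 67 + fixed 23 = 90.
Compare {D3, D4}: bandwidth cost 95 + fixed 13 = 108.
Compare {D2, D3, D4}: bandwidth cost 95 + fixed 19 = 114.
All other subsets cost ≥ 90. Minimum total cost: 84.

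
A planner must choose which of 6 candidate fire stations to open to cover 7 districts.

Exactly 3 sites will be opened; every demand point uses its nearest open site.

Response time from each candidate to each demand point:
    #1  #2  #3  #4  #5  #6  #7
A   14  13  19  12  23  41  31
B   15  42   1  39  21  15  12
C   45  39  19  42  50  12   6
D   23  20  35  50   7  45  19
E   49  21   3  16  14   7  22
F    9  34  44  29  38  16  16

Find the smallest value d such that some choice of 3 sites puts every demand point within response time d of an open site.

14

Open {A, B, E}.
  Farthest demand point is #1 at response time 14 (to A); all others are ≤ 14.
With {A, C, E} the worst case is 14.
With {A, B, D} the worst case is 15.
No size-3 selection achieves below 14.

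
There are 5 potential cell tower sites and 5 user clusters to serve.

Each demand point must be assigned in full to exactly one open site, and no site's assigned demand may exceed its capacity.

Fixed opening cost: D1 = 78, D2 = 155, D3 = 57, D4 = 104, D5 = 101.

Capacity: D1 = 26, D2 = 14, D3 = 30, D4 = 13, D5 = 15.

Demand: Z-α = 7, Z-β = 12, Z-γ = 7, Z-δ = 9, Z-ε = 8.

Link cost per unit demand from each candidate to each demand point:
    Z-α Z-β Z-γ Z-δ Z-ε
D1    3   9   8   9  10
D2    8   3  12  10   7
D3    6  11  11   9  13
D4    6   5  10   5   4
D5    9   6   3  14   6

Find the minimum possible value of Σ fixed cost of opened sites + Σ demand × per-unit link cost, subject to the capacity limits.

Open {D3, D5}; cheapest assignment that respects the capacities:
  D3 (cap 30, load 28): Z-α, Z-β, Z-δ — cost 7×6 + 12×11 + 9×9 = 255
  D5 (cap 15, load 15): Z-γ, Z-ε — cost 7×3 + 8×6 = 69
  Shipping 324, fixed 158 → total 482.
  Any other capacity-feasible assignment to {D3, D5} ships for at least 324.
Compare {D1, D3}: its best feasible assignment gives total 505.
Compare {D1, D4, D5}: its best feasible assignment gives total 514.
Every other set of open sites that can feasibly serve all demand totals ≥ 505 even under its best assignment. Minimum: 482.

482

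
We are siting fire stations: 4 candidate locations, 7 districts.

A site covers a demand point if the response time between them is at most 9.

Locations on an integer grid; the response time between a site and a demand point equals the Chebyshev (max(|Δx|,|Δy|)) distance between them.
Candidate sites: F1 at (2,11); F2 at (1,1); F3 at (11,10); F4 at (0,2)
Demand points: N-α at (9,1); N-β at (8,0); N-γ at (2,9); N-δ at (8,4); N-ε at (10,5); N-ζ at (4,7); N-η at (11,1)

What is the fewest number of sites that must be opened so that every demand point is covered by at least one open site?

2

Coverage sets (demand points within 9 of each site):
  F1: {N-γ, N-δ, N-ε, N-ζ}
  F2: {N-α, N-β, N-γ, N-δ, N-ε, N-ζ}
  F3: {N-α, N-γ, N-δ, N-ε, N-ζ, N-η}
  F4: {N-α, N-β, N-γ, N-δ, N-ζ}
No single site covers all 7 demand points.
But {F2, F3} covers everything, so the minimum is 2.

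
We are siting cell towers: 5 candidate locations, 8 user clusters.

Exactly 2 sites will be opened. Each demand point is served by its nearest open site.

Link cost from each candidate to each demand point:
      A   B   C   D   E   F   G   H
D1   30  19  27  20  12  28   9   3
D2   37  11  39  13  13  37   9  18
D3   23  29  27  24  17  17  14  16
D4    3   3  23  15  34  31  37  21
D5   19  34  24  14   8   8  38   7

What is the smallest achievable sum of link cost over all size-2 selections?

Open {D1, D4}.
  A→D4 3, B→D4 3, C→D4 23, D→D4 15, E→D1 12, F→D1 28, G→D1 9, H→D1 3  ⇒ total 96.
Compare {D2, D5}: total 99.
Compare {D4, D5}: total 103.
No size-2 selection does better; minimum is 96.

96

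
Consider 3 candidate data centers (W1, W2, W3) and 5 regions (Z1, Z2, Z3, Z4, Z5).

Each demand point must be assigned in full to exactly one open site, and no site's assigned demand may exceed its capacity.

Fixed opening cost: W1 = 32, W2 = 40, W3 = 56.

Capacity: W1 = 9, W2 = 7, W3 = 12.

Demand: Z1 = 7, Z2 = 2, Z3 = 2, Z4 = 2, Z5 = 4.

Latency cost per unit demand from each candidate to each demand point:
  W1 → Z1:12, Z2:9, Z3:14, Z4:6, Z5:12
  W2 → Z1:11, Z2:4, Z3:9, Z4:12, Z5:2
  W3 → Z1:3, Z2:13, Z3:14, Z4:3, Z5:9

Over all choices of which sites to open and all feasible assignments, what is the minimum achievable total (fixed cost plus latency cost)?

167

Open {W2, W3}; cheapest assignment that respects the capacities:
  W2 (cap 7, load 6): Z2, Z5 — cost 2×4 + 4×2 = 16
  W3 (cap 12, load 11): Z1, Z3, Z4 — cost 7×3 + 2×14 + 2×3 = 55
  Shipping 71, fixed 96 → total 167.
  Any other capacity-feasible assignment to {W2, W3} ships for at least 71.
Compare {W1, W2, W3}: its best feasible assignment gives total 199.
Compare {W1, W3}: its best feasible assignment gives total 203.
Every other set of open sites that can feasibly serve all demand totals ≥ 199 even under its best assignment. Minimum: 167.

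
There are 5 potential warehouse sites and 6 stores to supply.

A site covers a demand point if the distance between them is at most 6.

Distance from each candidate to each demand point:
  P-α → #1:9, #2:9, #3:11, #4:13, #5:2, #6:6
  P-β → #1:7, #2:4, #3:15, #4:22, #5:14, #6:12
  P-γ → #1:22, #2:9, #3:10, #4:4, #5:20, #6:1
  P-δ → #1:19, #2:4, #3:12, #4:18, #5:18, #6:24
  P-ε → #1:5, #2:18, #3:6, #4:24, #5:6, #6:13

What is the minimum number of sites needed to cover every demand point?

3

Coverage sets (demand points within 6 of each site):
  P-α: {#5, #6}
  P-β: {#2}
  P-γ: {#4, #6}
  P-δ: {#2}
  P-ε: {#1, #3, #5}
No 2 sites suffice: every size-2 union leaves at least one demand point uncovered.
But {P-β, P-γ, P-ε} covers everything, so the minimum is 3.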